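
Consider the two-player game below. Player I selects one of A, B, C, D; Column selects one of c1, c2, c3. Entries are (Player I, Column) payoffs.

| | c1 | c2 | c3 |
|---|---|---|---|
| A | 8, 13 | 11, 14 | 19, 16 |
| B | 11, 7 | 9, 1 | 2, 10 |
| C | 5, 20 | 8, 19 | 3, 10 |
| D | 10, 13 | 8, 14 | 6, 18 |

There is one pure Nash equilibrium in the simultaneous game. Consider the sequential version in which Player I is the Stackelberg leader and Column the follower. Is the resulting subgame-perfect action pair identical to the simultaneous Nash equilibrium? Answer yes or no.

Backward induction with Player I moving first.
- A → Column plays c3 (best of 13, 14, 16); Player I gets 19.
- B → Column plays c3 (best of 7, 1, 10); Player I gets 2.
- C → Column plays c1 (best of 20, 19, 10); Player I gets 5.
- D → Column plays c3 (best of 13, 14, 18); Player I gets 6.
Player I's induced payoffs are 19, 2, 5, 6, so Player I commits to A. Subgame-perfect outcome: (A, c3) with payoffs (19, 16).
Now find the simultaneous Nash equilibrium.
Player I's best replies: c1→B; c2→A; c3→A.
Column's best replies: A→c3; B→c3; C→c1; D→c3.
The unique mutual best reply is (A, c3), giving (19, 16).
Sequential outcome (A, c3) coincides with the Nash profile (A, c3).

yes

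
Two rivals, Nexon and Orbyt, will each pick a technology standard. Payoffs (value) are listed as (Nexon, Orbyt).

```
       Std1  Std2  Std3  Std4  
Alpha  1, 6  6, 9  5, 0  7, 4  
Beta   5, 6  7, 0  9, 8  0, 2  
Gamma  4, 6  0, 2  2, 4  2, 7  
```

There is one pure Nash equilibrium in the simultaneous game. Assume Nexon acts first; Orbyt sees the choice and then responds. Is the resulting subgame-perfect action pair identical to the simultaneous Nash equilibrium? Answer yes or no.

yes

Solve by backward induction (Nexon leads).
- Alpha: Orbyt compares 6, 9, 0, 4 and picks Std2; Nexon would get 6.
- Beta: Orbyt compares 6, 0, 8, 2 and picks Std3; Nexon would get 9.
- Gamma: Orbyt compares 6, 2, 4, 7 and picks Std4; Nexon would get 2.
Nexon's induced payoffs are 6, 9, 2, so Nexon commits to Beta. Subgame-perfect outcome: (Beta, Std3) with payoffs (9, 8).
Under simultaneous play:
Nexon's best replies: Std1→Beta; Std2→Beta; Std3→Beta; Std4→Alpha.
Orbyt's best replies: Alpha→Std2; Beta→Std3; Gamma→Std4.
The unique mutual best reply is (Beta, Std3), giving (9, 8).
Sequential outcome (Beta, Std3) coincides with the Nash profile (Beta, Std3).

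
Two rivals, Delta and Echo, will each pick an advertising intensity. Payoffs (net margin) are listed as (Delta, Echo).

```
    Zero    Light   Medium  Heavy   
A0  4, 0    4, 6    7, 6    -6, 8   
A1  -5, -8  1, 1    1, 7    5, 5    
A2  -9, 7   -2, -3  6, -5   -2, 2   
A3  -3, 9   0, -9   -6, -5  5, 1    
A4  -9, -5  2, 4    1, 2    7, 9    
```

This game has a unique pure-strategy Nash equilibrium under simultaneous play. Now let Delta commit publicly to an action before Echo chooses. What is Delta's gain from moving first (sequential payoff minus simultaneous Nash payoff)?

0

Solve by backward induction (Delta leads).
- A0: Echo compares 0, 6, 6, 8 and picks Heavy; Delta would get -6.
- A1: Echo compares -8, 1, 7, 5 and picks Medium; Delta would get 1.
- A2: Echo compares 7, -3, -5, 2 and picks Zero; Delta would get -9.
- A3: Echo compares 9, -9, -5, 1 and picks Zero; Delta would get -3.
- A4: Echo compares -5, 4, 2, 9 and picks Heavy; Delta would get 7.
Delta's induced payoffs are -6, 1, -9, -3, 7, so Delta commits to A4. Subgame-perfect outcome: (A4, Heavy) with payoffs (7, 9).
Under simultaneous play:
Delta's best replies: Zero→A0; Light→A0; Medium→A0; Heavy→A4.
Echo's best replies: A0→Heavy; A1→Medium; A2→Zero; A3→Zero; A4→Heavy.
Only (A4, Heavy) has each player best-responding; Nash payoffs (7, 9).
Delta's commitment gain: 7 − 7 = 0.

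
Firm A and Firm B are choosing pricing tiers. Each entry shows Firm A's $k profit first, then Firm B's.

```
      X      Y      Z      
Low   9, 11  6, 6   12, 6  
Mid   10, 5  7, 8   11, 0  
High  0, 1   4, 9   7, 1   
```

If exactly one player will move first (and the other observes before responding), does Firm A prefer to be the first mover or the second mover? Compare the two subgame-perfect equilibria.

first

If Firm A leads: Firm B's best replies are Low→X, Mid→Y, High→Y; Firm A's induced payoffs 9, 7, 4; outcome (Low, X), payoffs (9, 11).
If Firm B leads: Firm A's best replies are X→Mid, Y→Mid, Z→Low; Firm B's induced payoffs 5, 8, 6; outcome (Mid, Y), payoffs (7, 8).
Firm A gets 9 moving first and 7 moving second, so Firm A prefers to move first.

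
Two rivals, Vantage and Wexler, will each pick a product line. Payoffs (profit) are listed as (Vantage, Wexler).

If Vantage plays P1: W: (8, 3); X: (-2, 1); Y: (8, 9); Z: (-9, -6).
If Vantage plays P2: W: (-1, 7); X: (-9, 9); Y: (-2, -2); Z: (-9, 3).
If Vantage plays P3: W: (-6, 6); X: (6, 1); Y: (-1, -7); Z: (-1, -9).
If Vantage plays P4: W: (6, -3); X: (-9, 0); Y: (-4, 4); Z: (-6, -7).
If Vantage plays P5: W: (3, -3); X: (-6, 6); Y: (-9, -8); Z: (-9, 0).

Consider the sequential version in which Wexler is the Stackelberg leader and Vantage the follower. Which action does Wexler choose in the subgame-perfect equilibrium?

Backward induction with Wexler moving first.
- W → Vantage plays P1 (best of 8, -1, -6, 6, 3); Wexler gets 3.
- X → Vantage plays P3 (best of -2, -9, 6, -9, -6); Wexler gets 1.
- Y → Vantage plays P1 (best of 8, -2, -1, -4, -9); Wexler gets 9.
- Z → Vantage plays P3 (best of -9, -9, -1, -6, -9); Wexler gets -9.
Wexler's induced payoffs are 3, 1, 9, -9, so Wexler commits to Y. Subgame-perfect outcome: (P1, Y) with payoffs (8, 9).

Y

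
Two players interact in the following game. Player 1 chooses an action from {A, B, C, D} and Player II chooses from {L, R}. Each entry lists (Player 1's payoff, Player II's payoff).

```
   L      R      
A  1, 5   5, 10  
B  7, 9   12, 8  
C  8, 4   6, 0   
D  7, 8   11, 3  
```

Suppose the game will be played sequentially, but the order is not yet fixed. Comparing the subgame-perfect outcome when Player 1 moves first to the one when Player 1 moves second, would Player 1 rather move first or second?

second

If Player 1 leads: Player II's best replies are A→R, B→L, C→L, D→L; Player 1's induced payoffs 5, 7, 8, 7; outcome (C, L), payoffs (8, 4).
If Player II leads: Player 1's best replies are L→C, R→B; Player II's induced payoffs 4, 8; outcome (B, R), payoffs (12, 8).
Player 1 gets 8 moving first and 12 moving second, so Player 1 prefers to move second.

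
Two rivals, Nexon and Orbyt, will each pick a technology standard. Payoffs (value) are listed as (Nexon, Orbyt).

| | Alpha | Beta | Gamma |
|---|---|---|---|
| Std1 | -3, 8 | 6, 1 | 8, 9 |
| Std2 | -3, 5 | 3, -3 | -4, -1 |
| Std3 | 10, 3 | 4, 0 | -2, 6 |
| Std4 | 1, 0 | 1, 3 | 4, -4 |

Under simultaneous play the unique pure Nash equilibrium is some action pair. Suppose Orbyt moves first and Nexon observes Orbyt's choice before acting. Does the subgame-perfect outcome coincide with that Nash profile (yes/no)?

Nexon best-responds to each possible Orbyt move:
- Alpha: BR = Std3, leader payoff 3.
- Beta: BR = Std1, leader payoff 1.
- Gamma: BR = Std1, leader payoff 9.
Orbyt's induced payoffs are 3, 1, 9, so Orbyt commits to Gamma. Subgame-perfect outcome: (Std1, Gamma) with payoffs (8, 9).
Now find the simultaneous Nash equilibrium.
Nexon's best replies: Alpha→Std3; Beta→Std1; Gamma→Std1.
Orbyt's best replies: Std1→Gamma; Std2→Alpha; Std3→Gamma; Std4→Beta.
Only (Std1, Gamma) has each player best-responding; Nash payoffs (8, 9).
Sequential outcome (Std1, Gamma) coincides with the Nash profile (Std1, Gamma).

yes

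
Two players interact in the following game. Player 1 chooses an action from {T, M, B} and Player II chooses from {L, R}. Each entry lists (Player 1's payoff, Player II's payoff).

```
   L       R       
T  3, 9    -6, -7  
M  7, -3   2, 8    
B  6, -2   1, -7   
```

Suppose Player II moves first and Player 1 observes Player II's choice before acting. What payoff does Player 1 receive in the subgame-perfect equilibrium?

Player 1 best-responds to each possible Player II move:
- L: Player 1 compares 3, 7, 6 and picks M; Player II would get -3.
- R: Player 1 compares -6, 2, 1 and picks M; Player II would get 8.
Player II's induced payoffs are -3, 8, so Player II commits to R. Subgame-perfect outcome: (M, R) with payoffs (2, 8).

2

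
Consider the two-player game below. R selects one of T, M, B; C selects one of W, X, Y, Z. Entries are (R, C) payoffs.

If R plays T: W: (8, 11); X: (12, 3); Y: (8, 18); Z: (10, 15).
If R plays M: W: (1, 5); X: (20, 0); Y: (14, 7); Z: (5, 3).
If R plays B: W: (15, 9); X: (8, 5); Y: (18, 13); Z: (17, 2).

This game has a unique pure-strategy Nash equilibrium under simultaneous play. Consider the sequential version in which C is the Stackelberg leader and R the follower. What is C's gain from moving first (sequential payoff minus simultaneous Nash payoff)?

Backward induction with C moving first.
- W: BR = B, leader payoff 9.
- X: BR = M, leader payoff 0.
- Y: BR = B, leader payoff 13.
- Z: BR = B, leader payoff 2.
Maximizing over 9, 0, 13, 2, C chooses Y. Subgame-perfect outcome: (B, Y) with payoffs (18, 13).
Under simultaneous play:
R's best replies: W→B; X→M; Y→B; Z→B.
C's best replies: T→Y; M→Y; B→Y.
Only (B, Y) has each player best-responding; Nash payoffs (18, 13).
C's commitment gain: 13 − 13 = 0.

0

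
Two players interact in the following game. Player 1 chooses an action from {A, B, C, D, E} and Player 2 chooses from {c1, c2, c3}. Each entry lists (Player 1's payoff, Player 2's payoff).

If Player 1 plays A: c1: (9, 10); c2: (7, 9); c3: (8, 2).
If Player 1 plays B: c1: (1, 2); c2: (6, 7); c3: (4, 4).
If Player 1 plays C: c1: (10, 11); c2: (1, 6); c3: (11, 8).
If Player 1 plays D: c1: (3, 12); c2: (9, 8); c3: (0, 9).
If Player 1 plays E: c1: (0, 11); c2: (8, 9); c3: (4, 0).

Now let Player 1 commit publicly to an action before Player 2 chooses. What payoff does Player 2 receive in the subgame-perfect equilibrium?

Work backward from Player 2's decision.
- A: Player 2 compares 10, 9, 2 and picks c1; Player 1 would get 9.
- B: Player 2 compares 2, 7, 4 and picks c2; Player 1 would get 6.
- C: Player 2 compares 11, 6, 8 and picks c1; Player 1 would get 10.
- D: Player 2 compares 12, 8, 9 and picks c1; Player 1 would get 3.
- E: Player 2 compares 11, 9, 0 and picks c1; Player 1 would get 0.
Player 1's induced payoffs are 9, 6, 10, 3, 0, so Player 1 commits to C. Subgame-perfect outcome: (C, c1) with payoffs (10, 11).

11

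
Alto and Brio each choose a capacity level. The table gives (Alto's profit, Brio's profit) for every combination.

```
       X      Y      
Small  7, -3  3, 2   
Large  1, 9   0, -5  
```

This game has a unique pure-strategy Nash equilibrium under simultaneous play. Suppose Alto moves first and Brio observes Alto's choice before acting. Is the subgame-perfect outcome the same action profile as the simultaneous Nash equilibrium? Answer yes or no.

yes

Backward induction with Alto moving first.
- Small: Brio compares -3, 2 and picks Y; Alto would get 3.
- Large: Brio compares 9, -5 and picks X; Alto would get 1.
Maximizing over 3, 1, Alto chooses Small. Subgame-perfect outcome: (Small, Y) with payoffs (3, 2).
Under simultaneous play:
Alto's best replies: X→Small; Y→Small.
Brio's best replies: Small→Y; Large→X.
Only (Small, Y) has each player best-responding; Nash payoffs (3, 2).
Sequential outcome (Small, Y) coincides with the Nash profile (Small, Y).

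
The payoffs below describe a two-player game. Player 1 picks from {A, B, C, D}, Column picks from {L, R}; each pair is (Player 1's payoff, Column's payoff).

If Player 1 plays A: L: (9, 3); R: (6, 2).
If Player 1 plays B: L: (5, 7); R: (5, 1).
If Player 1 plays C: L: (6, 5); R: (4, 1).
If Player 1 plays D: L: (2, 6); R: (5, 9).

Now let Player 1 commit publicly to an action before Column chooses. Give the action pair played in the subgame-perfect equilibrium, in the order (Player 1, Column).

Work backward from Column's decision.
- A: Column compares 3, 2 and picks L; Player 1 would get 9.
- B: Column compares 7, 1 and picks L; Player 1 would get 5.
- C: Column compares 5, 1 and picks L; Player 1 would get 6.
- D: Column compares 6, 9 and picks R; Player 1 would get 5.
Maximizing over 9, 5, 6, 5, Player 1 chooses A. Subgame-perfect outcome: (A, L) with payoffs (9, 3).

(A, L)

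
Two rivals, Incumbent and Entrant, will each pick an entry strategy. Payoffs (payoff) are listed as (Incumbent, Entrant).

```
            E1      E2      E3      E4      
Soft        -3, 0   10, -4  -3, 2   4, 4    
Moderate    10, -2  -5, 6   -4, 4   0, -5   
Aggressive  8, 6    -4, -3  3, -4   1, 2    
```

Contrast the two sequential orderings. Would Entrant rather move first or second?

If Incumbent leads: Entrant's best replies are Soft→E4, Moderate→E2, Aggressive→E1; Incumbent's induced payoffs 4, -5, 8; outcome (Aggressive, E1), payoffs (8, 6).
If Entrant leads: Incumbent's best replies are E1→Moderate, E2→Soft, E3→Aggressive, E4→Soft; Entrant's induced payoffs -2, -4, -4, 4; outcome (Soft, E4), payoffs (4, 4).
Entrant gets 4 moving first and 6 moving second, so Entrant prefers to move second.

second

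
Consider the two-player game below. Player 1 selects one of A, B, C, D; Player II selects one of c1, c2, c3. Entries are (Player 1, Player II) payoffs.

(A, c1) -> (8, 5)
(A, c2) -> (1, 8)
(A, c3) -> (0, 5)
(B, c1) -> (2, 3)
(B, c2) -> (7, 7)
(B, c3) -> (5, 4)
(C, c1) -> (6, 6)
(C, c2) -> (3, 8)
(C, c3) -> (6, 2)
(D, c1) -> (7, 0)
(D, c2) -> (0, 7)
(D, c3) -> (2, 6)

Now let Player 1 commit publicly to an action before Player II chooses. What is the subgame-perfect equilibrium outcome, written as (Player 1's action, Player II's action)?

(B, c2)

Player II best-responds to each possible Player 1 move:
- A: Player II compares 5, 8, 5 and picks c2; Player 1 would get 1.
- B: Player II compares 3, 7, 4 and picks c2; Player 1 would get 7.
- C: Player II compares 6, 8, 2 and picks c2; Player 1 would get 3.
- D: Player II compares 0, 7, 6 and picks c2; Player 1 would get 0.
Maximizing over 1, 7, 3, 0, Player 1 chooses B. Subgame-perfect outcome: (B, c2) with payoffs (7, 7).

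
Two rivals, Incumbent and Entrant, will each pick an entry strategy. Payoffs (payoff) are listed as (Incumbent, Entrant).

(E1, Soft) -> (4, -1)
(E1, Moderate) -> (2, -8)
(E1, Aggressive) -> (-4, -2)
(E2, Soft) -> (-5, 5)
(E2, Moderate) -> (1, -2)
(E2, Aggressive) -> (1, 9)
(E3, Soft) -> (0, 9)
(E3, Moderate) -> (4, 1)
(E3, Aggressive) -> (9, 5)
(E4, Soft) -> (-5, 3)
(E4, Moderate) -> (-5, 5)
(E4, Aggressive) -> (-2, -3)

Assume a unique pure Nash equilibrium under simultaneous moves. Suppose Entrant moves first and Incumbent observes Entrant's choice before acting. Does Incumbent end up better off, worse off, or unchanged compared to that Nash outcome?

better off

Work backward from Incumbent's decision.
- Soft: BR = E1, leader payoff -1.
- Moderate: BR = E3, leader payoff 1.
- Aggressive: BR = E3, leader payoff 5.
Maximizing over -1, 1, 5, Entrant chooses Aggressive. Subgame-perfect outcome: (E3, Aggressive) with payoffs (9, 5).
For the simultaneous game, intersect best replies.
Incumbent's best replies: Soft→E1; Moderate→E3; Aggressive→E3.
Entrant's best replies: E1→Soft; E2→Aggressive; E3→Soft; E4→Moderate.
Only (E1, Soft) has each player best-responding; Nash payoffs (4, -1).
Incumbent earns 9 sequentially versus 4 at the Nash outcome: better off.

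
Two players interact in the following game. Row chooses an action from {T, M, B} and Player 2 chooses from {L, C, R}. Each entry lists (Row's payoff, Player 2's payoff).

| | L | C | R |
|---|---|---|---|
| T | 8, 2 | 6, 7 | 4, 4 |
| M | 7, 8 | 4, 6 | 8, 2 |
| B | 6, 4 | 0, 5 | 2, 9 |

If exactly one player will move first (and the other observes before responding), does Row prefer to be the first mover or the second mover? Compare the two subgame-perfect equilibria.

If Row leads: Player 2's best replies are T→C, M→L, B→R; Row's induced payoffs 6, 7, 2; outcome (M, L), payoffs (7, 8).
If Player 2 leads: Row's best replies are L→T, C→T, R→M; Player 2's induced payoffs 2, 7, 2; outcome (T, C), payoffs (6, 7).
Row gets 7 moving first and 6 moving second, so Row prefers to move first.

first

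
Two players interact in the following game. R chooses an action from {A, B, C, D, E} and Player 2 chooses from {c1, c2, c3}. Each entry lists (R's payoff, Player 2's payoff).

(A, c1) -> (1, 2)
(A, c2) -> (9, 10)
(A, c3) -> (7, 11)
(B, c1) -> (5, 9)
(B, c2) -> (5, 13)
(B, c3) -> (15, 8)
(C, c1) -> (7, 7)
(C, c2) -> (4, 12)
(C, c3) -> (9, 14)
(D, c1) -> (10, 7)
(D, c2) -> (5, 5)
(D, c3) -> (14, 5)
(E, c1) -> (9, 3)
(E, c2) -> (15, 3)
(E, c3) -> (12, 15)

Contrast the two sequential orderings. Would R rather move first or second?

If R leads: Player 2's best replies are A→c3, B→c2, C→c3, D→c1, E→c3; R's induced payoffs 7, 5, 9, 10, 12; outcome (E, c3), payoffs (12, 15).
If Player 2 leads: R's best replies are c1→D, c2→E, c3→B; Player 2's induced payoffs 7, 3, 8; outcome (B, c3), payoffs (15, 8).
R gets 12 moving first and 15 moving second, so R prefers to move second.

second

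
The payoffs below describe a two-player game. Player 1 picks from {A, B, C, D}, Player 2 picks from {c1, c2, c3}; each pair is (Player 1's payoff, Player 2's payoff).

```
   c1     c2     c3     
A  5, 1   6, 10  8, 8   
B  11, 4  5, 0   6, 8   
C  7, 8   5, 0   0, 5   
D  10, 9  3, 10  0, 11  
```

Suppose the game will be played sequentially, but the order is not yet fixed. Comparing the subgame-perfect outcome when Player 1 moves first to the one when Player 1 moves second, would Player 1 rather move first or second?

If Player 1 leads: Player 2's best replies are A→c2, B→c3, C→c1, D→c3; Player 1's induced payoffs 6, 6, 7, 0; outcome (C, c1), payoffs (7, 8).
If Player 2 leads: Player 1's best replies are c1→B, c2→A, c3→A; Player 2's induced payoffs 4, 10, 8; outcome (A, c2), payoffs (6, 10).
Player 1 gets 7 moving first and 6 moving second, so Player 1 prefers to move first.

first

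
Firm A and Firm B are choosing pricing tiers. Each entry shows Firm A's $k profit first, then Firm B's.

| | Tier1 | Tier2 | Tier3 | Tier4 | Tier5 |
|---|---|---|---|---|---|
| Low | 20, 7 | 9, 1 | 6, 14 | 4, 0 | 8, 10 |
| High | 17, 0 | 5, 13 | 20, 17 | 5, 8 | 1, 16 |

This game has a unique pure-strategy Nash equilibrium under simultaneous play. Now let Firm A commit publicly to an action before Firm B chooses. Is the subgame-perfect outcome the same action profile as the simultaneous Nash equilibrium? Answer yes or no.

yes

Firm B best-responds to each possible Firm A move:
- Low: BR = Tier3, leader payoff 6.
- High: BR = Tier3, leader payoff 20.
Firm A's induced payoffs are 6, 20, so Firm A commits to High. Subgame-perfect outcome: (High, Tier3) with payoffs (20, 17).
Now find the simultaneous Nash equilibrium.
Firm A's best replies: Tier1→Low; Tier2→Low; Tier3→High; Tier4→High; Tier5→Low.
Firm B's best replies: Low→Tier3; High→Tier3.
The unique mutual best reply is (High, Tier3), giving (20, 17).
Sequential outcome (High, Tier3) coincides with the Nash profile (High, Tier3).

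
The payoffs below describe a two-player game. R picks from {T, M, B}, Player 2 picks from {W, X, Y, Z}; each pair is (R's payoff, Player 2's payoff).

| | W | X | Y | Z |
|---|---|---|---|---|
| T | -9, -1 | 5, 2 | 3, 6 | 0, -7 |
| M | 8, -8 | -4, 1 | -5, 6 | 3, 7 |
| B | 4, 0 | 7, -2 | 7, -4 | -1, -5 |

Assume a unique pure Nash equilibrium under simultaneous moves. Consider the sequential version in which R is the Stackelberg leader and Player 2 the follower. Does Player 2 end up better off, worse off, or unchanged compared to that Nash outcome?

Work backward from Player 2's decision.
- T: Player 2 compares -1, 2, 6, -7 and picks Y; R would get 3.
- M: Player 2 compares -8, 1, 6, 7 and picks Z; R would get 3.
- B: Player 2 compares 0, -2, -4, -5 and picks W; R would get 4.
Maximizing over 3, 3, 4, R chooses B. Subgame-perfect outcome: (B, W) with payoffs (4, 0).
Under simultaneous play:
R's best replies: W→M; X→B; Y→B; Z→M.
Player 2's best replies: T→Y; M→Z; B→W.
The unique mutual best reply is (M, Z), giving (3, 7).
Player 2 earns 0 sequentially versus 7 at the Nash outcome: worse off.

worse off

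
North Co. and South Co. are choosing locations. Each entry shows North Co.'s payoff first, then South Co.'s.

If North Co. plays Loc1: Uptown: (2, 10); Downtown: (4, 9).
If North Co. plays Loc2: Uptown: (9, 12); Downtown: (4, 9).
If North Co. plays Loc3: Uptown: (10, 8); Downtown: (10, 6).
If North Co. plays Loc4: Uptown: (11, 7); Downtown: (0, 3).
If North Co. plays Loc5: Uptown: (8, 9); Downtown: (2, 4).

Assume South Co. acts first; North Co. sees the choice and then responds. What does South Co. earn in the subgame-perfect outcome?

Backward induction with South Co. moving first.
- Uptown: BR = Loc4, leader payoff 7.
- Downtown: BR = Loc3, leader payoff 6.
Among 7, 6, the best is 7 at Uptown. Subgame-perfect outcome: (Loc4, Uptown) with payoffs (11, 7).

7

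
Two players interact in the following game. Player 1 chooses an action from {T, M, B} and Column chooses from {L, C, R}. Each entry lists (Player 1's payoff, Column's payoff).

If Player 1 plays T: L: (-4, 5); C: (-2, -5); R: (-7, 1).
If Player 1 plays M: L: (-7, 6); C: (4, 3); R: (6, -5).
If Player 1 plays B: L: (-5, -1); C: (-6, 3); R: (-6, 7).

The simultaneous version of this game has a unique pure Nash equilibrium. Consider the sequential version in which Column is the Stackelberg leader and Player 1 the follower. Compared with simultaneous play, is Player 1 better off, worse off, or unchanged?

Backward induction with Column moving first.
- L: BR = T, leader payoff 5.
- C: BR = M, leader payoff 3.
- R: BR = M, leader payoff -5.
Among 5, 3, -5, the best is 5 at L. Subgame-perfect outcome: (T, L) with payoffs (-4, 5).
For the simultaneous game, intersect best replies.
Player 1's best replies: L→T; C→M; R→M.
Column's best replies: T→L; M→L; B→R.
The unique mutual best reply is (T, L), giving (-4, 5).
Player 1 earns -4 sequentially versus -4 at the Nash outcome: unchanged.

unchanged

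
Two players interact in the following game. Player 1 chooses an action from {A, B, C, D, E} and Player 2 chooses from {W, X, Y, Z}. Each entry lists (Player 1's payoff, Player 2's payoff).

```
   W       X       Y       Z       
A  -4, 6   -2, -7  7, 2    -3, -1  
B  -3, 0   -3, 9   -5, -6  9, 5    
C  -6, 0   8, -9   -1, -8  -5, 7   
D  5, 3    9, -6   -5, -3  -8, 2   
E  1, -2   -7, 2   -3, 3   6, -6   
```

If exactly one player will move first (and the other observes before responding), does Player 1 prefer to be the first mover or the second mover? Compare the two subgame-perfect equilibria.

second

If Player 1 leads: Player 2's best replies are A→W, B→X, C→Z, D→W, E→Y; Player 1's induced payoffs -4, -3, -5, 5, -3; outcome (D, W), payoffs (5, 3).
If Player 2 leads: Player 1's best replies are W→D, X→D, Y→A, Z→B; Player 2's induced payoffs 3, -6, 2, 5; outcome (B, Z), payoffs (9, 5).
Player 1 gets 5 moving first and 9 moving second, so Player 1 prefers to move second.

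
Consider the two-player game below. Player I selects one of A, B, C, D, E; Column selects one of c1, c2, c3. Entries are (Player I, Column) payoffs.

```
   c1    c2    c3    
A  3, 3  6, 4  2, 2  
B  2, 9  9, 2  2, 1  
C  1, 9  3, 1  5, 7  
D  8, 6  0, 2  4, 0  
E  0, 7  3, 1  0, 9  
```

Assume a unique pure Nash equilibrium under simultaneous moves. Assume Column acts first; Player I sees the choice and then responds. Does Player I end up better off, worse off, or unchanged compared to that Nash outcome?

Work backward from Player I's decision.
- c1: Player I compares 3, 2, 1, 8, 0 and picks D; Column would get 6.
- c2: Player I compares 6, 9, 3, 0, 3 and picks B; Column would get 2.
- c3: Player I compares 2, 2, 5, 4, 0 and picks C; Column would get 7.
Among 6, 2, 7, the best is 7 at c3. Subgame-perfect outcome: (C, c3) with payoffs (5, 7).
Under simultaneous play:
Player I's best replies: c1→D; c2→B; c3→C.
Column's best replies: A→c2; B→c1; C→c1; D→c1; E→c3.
The unique mutual best reply is (D, c1), giving (8, 6).
Player I earns 5 sequentially versus 8 at the Nash outcome: worse off.

worse off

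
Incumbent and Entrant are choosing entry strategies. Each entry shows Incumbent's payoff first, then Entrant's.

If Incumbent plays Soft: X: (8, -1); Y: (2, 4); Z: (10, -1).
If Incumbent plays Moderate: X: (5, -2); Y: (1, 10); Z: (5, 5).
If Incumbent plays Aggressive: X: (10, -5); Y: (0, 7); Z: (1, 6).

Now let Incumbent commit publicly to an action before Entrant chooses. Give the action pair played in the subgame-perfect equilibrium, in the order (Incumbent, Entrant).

Solve by backward induction (Incumbent leads).
- Soft: Entrant compares -1, 4, -1 and picks Y; Incumbent would get 2.
- Moderate: Entrant compares -2, 10, 5 and picks Y; Incumbent would get 1.
- Aggressive: Entrant compares -5, 7, 6 and picks Y; Incumbent would get 0.
Maximizing over 2, 1, 0, Incumbent chooses Soft. Subgame-perfect outcome: (Soft, Y) with payoffs (2, 4).

(Soft, Y)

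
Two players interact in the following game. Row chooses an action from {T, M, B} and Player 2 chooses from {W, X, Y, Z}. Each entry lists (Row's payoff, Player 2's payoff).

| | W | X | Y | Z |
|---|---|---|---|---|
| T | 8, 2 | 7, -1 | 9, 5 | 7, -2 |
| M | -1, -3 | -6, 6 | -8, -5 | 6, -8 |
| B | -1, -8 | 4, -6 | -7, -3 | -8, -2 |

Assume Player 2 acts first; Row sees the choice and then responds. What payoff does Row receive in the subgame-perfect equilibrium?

Solve by backward induction (Player 2 leads).
- W: BR = T, leader payoff 2.
- X: BR = T, leader payoff -1.
- Y: BR = T, leader payoff 5.
- Z: BR = T, leader payoff -2.
Player 2's induced payoffs are 2, -1, 5, -2, so Player 2 commits to Y. Subgame-perfect outcome: (T, Y) with payoffs (9, 5).

9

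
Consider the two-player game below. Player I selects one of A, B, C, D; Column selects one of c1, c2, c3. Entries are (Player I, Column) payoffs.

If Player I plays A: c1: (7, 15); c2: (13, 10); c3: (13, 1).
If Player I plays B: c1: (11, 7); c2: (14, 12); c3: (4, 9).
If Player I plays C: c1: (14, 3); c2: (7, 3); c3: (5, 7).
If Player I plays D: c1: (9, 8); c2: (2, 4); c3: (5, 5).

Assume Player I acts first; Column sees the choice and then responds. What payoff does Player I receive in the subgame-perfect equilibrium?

Work backward from Column's decision.
- A: Column compares 15, 10, 1 and picks c1; Player I would get 7.
- B: Column compares 7, 12, 9 and picks c2; Player I would get 14.
- C: Column compares 3, 3, 7 and picks c3; Player I would get 5.
- D: Column compares 8, 4, 5 and picks c1; Player I would get 9.
Among 7, 14, 5, 9, the best is 14 at B. Subgame-perfect outcome: (B, c2) with payoffs (14, 12).

14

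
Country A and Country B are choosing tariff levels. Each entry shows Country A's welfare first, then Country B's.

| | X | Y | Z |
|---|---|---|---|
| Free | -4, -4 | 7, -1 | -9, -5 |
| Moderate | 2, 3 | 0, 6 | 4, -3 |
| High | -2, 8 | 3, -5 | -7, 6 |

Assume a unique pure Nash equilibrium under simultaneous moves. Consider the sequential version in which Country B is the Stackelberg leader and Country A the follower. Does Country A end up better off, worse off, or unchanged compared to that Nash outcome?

Work backward from Country A's decision.
- X: Country A compares -4, 2, -2 and picks Moderate; Country B would get 3.
- Y: Country A compares 7, 0, 3 and picks Free; Country B would get -1.
- Z: Country A compares -9, 4, -7 and picks Moderate; Country B would get -3.
Among 3, -1, -3, the best is 3 at X. Subgame-perfect outcome: (Moderate, X) with payoffs (2, 3).
For the simultaneous game, intersect best replies.
Country A's best replies: X→Moderate; Y→Free; Z→Moderate.
Country B's best replies: Free→Y; Moderate→Y; High→X.
Only (Free, Y) has each player best-responding; Nash payoffs (7, -1).
Country A earns 2 sequentially versus 7 at the Nash outcome: worse off.

worse off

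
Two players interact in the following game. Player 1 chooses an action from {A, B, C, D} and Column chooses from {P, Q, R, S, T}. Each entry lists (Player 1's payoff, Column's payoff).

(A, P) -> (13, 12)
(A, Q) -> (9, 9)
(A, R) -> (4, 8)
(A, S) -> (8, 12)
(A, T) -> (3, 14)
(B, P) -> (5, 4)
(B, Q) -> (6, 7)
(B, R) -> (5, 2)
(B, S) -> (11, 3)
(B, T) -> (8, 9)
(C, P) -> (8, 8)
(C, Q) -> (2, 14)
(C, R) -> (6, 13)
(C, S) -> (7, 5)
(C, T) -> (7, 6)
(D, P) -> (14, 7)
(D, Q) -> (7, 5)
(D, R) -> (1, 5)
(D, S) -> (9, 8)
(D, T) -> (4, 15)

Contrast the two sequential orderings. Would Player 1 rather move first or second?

first

If Player 1 leads: Column's best replies are A→T, B→T, C→Q, D→T; Player 1's induced payoffs 3, 8, 2, 4; outcome (B, T), payoffs (8, 9).
If Column leads: Player 1's best replies are P→D, Q→A, R→C, S→B, T→B; Column's induced payoffs 7, 9, 13, 3, 9; outcome (C, R), payoffs (6, 13).
Player 1 gets 8 moving first and 6 moving second, so Player 1 prefers to move first.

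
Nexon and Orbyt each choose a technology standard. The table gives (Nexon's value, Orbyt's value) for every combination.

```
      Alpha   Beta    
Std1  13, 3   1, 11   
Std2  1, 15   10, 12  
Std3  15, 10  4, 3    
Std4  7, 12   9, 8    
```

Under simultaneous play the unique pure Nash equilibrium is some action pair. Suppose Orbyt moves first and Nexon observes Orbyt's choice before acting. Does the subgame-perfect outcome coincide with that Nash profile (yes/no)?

no

Work backward from Nexon's decision.
- Alpha: BR = Std3, leader payoff 10.
- Beta: BR = Std2, leader payoff 12.
Orbyt's induced payoffs are 10, 12, so Orbyt commits to Beta. Subgame-perfect outcome: (Std2, Beta) with payoffs (10, 12).
For the simultaneous game, intersect best replies.
Nexon's best replies: Alpha→Std3; Beta→Std2.
Orbyt's best replies: Std1→Beta; Std2→Alpha; Std3→Alpha; Std4→Alpha.
Only (Std3, Alpha) has each player best-responding; Nash payoffs (15, 10).
Sequential outcome (Std2, Beta) differs from the Nash profile (Std3, Alpha).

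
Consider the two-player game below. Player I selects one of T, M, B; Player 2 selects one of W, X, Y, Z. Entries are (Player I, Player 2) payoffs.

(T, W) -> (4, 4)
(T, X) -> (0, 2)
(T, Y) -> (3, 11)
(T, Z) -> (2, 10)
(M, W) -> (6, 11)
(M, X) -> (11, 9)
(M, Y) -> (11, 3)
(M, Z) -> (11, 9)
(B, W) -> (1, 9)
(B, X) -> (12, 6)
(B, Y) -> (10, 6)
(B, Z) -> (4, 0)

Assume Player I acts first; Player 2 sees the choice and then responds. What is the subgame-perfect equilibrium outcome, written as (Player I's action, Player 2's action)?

(M, W)

Solve by backward induction (Player I leads).
- T → Player 2 plays Y (best of 4, 2, 11, 10); Player I gets 3.
- M → Player 2 plays W (best of 11, 9, 3, 9); Player I gets 6.
- B → Player 2 plays W (best of 9, 6, 6, 0); Player I gets 1.
Among 3, 6, 1, the best is 6 at M. Subgame-perfect outcome: (M, W) with payoffs (6, 11).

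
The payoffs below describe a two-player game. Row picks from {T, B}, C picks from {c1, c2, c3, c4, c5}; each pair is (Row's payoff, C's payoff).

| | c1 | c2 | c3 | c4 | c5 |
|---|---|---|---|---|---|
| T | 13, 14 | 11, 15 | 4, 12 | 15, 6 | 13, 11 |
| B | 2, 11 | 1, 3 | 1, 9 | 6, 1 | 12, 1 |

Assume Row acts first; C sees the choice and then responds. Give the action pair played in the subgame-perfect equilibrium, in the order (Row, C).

(T, c2)

Work backward from C's decision.
- T → C plays c2 (best of 14, 15, 12, 6, 11); Row gets 11.
- B → C plays c1 (best of 11, 3, 9, 1, 1); Row gets 2.
Maximizing over 11, 2, Row chooses T. Subgame-perfect outcome: (T, c2) with payoffs (11, 15).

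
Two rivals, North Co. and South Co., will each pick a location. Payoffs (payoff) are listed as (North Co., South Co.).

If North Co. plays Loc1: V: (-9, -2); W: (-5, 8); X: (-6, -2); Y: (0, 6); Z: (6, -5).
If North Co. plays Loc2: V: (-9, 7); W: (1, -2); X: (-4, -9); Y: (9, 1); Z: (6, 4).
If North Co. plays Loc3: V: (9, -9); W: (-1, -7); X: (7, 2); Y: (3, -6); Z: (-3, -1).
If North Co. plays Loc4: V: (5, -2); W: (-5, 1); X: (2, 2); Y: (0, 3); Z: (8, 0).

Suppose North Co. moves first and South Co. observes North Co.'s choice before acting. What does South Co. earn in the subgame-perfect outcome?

2

Work backward from South Co.'s decision.
- Loc1 → South Co. plays W (best of -2, 8, -2, 6, -5); North Co. gets -5.
- Loc2 → South Co. plays V (best of 7, -2, -9, 1, 4); North Co. gets -9.
- Loc3 → South Co. plays X (best of -9, -7, 2, -6, -1); North Co. gets 7.
- Loc4 → South Co. plays Y (best of -2, 1, 2, 3, 0); North Co. gets 0.
Maximizing over -5, -9, 7, 0, North Co. chooses Loc3. Subgame-perfect outcome: (Loc3, X) with payoffs (7, 2).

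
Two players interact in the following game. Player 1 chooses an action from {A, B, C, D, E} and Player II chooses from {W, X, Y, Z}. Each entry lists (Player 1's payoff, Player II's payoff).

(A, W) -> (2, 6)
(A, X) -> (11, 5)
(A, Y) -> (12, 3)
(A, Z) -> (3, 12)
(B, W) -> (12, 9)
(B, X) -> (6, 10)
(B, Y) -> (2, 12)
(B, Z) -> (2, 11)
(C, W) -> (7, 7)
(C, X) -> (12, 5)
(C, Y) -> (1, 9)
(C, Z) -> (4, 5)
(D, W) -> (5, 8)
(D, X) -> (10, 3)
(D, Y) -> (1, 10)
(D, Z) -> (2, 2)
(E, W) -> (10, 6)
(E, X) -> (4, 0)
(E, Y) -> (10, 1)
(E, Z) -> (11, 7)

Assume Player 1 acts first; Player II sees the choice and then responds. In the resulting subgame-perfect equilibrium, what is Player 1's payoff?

11

Backward induction with Player 1 moving first.
- A → Player II plays Z (best of 6, 5, 3, 12); Player 1 gets 3.
- B → Player II plays Y (best of 9, 10, 12, 11); Player 1 gets 2.
- C → Player II plays Y (best of 7, 5, 9, 5); Player 1 gets 1.
- D → Player II plays Y (best of 8, 3, 10, 2); Player 1 gets 1.
- E → Player II plays Z (best of 6, 0, 1, 7); Player 1 gets 11.
Among 3, 2, 1, 1, 11, the best is 11 at E. Subgame-perfect outcome: (E, Z) with payoffs (11, 7).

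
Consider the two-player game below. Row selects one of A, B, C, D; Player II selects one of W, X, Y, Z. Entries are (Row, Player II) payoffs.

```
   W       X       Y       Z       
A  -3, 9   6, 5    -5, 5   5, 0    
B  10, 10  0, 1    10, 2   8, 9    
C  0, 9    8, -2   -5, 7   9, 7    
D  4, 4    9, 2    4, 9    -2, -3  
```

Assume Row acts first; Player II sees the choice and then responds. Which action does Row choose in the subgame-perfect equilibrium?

Solve by backward induction (Row leads).
- A: Player II compares 9, 5, 5, 0 and picks W; Row would get -3.
- B: Player II compares 10, 1, 2, 9 and picks W; Row would get 10.
- C: Player II compares 9, -2, 7, 7 and picks W; Row would get 0.
- D: Player II compares 4, 2, 9, -3 and picks Y; Row would get 4.
Row's induced payoffs are -3, 10, 0, 4, so Row commits to B. Subgame-perfect outcome: (B, W) with payoffs (10, 10).

B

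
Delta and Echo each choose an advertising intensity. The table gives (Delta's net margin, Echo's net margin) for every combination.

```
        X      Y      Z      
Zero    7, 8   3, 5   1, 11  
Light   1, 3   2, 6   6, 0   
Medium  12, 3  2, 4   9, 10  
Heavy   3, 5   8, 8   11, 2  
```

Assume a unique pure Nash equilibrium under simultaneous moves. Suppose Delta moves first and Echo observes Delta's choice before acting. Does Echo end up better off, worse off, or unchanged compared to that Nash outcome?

Work backward from Echo's decision.
- Zero → Echo plays Z (best of 8, 5, 11); Delta gets 1.
- Light → Echo plays Y (best of 3, 6, 0); Delta gets 2.
- Medium → Echo plays Z (best of 3, 4, 10); Delta gets 9.
- Heavy → Echo plays Y (best of 5, 8, 2); Delta gets 8.
Among 1, 2, 9, 8, the best is 9 at Medium. Subgame-perfect outcome: (Medium, Z) with payoffs (9, 10).
For the simultaneous game, intersect best replies.
Delta's best replies: X→Medium; Y→Heavy; Z→Heavy.
Echo's best replies: Zero→Z; Light→Y; Medium→Z; Heavy→Y.
Only (Heavy, Y) has each player best-responding; Nash payoffs (8, 8).
Echo earns 10 sequentially versus 8 at the Nash outcome: better off.

better off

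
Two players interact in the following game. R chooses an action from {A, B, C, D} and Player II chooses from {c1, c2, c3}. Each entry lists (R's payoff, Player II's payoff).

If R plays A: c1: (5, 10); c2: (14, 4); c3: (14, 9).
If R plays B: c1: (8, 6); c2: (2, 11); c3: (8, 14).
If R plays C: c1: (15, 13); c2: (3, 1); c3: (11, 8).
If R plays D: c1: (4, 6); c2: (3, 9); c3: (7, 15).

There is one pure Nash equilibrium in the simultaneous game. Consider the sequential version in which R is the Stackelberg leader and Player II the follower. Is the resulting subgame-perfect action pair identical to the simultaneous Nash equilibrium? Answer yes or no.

yes

Solve by backward induction (R leads).
- A: Player II compares 10, 4, 9 and picks c1; R would get 5.
- B: Player II compares 6, 11, 14 and picks c3; R would get 8.
- C: Player II compares 13, 1, 8 and picks c1; R would get 15.
- D: Player II compares 6, 9, 15 and picks c3; R would get 7.
Maximizing over 5, 8, 15, 7, R chooses C. Subgame-perfect outcome: (C, c1) with payoffs (15, 13).
Now find the simultaneous Nash equilibrium.
R's best replies: c1→C; c2→A; c3→A.
Player II's best replies: A→c1; B→c3; C→c1; D→c3.
The unique mutual best reply is (C, c1), giving (15, 13).
Sequential outcome (C, c1) coincides with the Nash profile (C, c1).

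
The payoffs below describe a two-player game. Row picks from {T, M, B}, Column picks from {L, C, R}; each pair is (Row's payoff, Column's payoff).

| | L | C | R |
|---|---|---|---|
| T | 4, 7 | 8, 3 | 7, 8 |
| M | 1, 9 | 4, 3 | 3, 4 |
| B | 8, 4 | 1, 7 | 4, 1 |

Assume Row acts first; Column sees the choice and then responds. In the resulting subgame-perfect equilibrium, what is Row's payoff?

Work backward from Column's decision.
- T: Column compares 7, 3, 8 and picks R; Row would get 7.
- M: Column compares 9, 3, 4 and picks L; Row would get 1.
- B: Column compares 4, 7, 1 and picks C; Row would get 1.
Row's induced payoffs are 7, 1, 1, so Row commits to T. Subgame-perfect outcome: (T, R) with payoffs (7, 8).

7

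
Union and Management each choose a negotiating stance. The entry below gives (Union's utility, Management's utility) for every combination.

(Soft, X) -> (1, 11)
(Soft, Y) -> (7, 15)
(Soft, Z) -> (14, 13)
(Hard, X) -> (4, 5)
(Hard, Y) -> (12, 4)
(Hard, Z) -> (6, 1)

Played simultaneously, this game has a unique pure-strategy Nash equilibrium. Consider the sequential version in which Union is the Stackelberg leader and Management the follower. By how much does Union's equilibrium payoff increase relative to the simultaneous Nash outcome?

3

Work backward from Management's decision.
- Soft: Management compares 11, 15, 13 and picks Y; Union would get 7.
- Hard: Management compares 5, 4, 1 and picks X; Union would get 4.
Union's induced payoffs are 7, 4, so Union commits to Soft. Subgame-perfect outcome: (Soft, Y) with payoffs (7, 15).
Now find the simultaneous Nash equilibrium.
Union's best replies: X→Hard; Y→Hard; Z→Soft.
Management's best replies: Soft→Y; Hard→X.
The unique mutual best reply is (Hard, X), giving (4, 5).
Union's commitment gain: 7 − 4 = 3.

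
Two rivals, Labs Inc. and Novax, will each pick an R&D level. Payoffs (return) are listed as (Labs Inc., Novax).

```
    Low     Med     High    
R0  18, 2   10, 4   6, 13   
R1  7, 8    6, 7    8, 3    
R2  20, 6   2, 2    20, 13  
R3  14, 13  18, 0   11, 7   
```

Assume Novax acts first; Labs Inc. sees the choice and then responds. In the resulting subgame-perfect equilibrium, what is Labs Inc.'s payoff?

Solve by backward induction (Novax leads).
- Low: BR = R2, leader payoff 6.
- Med: BR = R3, leader payoff 0.
- High: BR = R2, leader payoff 13.
Maximizing over 6, 0, 13, Novax chooses High. Subgame-perfect outcome: (R2, High) with payoffs (20, 13).

20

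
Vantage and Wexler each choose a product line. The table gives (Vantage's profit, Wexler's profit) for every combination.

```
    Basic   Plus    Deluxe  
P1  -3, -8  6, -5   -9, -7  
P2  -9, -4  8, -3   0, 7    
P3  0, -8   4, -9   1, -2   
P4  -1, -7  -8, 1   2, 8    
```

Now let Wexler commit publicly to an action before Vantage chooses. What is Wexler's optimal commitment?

Work backward from Vantage's decision.
- Basic: BR = P3, leader payoff -8.
- Plus: BR = P2, leader payoff -3.
- Deluxe: BR = P4, leader payoff 8.
Wexler's induced payoffs are -8, -3, 8, so Wexler commits to Deluxe. Subgame-perfect outcome: (P4, Deluxe) with payoffs (2, 8).

Deluxe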